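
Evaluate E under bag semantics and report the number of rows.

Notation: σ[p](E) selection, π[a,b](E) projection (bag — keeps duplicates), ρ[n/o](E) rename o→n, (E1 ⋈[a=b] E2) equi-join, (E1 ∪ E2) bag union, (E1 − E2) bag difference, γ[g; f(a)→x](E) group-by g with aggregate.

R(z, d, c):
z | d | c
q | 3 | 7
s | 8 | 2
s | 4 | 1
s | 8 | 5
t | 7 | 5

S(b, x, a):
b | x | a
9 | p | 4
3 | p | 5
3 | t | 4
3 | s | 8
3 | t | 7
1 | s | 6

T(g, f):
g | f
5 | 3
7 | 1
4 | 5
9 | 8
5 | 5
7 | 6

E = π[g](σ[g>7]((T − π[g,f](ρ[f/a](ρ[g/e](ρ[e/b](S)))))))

Row counts bottom-up:
  T → 6
  S → 6
  ρ[e/b](S) → 6
  ρ[g/e](ρ[e/b](S)) → 6
  ρ[f/a](ρ[g/e](ρ[e/b](S))) → 6
  π[g,f](ρ[f/a](ρ[g/e](ρ[e/b](S)))) → 6
  (T − π[g,f](ρ[f/a](ρ[g/e](ρ[e/b](S))))) → 6
  σ[g>7]((T − π[g,f](ρ[f/a](ρ[g/e](ρ[e/b](S)))))) → 1
  π[g](σ[g>7]((T − π[g,f](ρ[f/a](ρ[g/e](ρ[e/b](S))))))) → 1

|E| = 1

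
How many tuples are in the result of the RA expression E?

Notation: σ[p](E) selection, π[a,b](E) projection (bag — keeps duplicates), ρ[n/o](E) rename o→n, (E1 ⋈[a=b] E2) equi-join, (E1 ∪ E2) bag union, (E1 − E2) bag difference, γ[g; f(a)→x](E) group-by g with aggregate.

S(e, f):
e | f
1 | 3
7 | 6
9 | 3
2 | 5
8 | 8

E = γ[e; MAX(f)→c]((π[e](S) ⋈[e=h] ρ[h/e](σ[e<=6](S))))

Row counts bottom-up:
  S → 5
  π[e](S) → 5
  S → 5
  σ[e<=6](S) → 2
  ρ[h/e](σ[e<=6](S)) → 2
  (π[e](S) ⋈[e=h] ρ[h/e](σ[e<=6](S))) → 2
  γ[e; MAX(f)→c]((π[e](S) ⋈[e=h] ρ[h/e](σ[e<=6](S)))) → 2

|E| = 2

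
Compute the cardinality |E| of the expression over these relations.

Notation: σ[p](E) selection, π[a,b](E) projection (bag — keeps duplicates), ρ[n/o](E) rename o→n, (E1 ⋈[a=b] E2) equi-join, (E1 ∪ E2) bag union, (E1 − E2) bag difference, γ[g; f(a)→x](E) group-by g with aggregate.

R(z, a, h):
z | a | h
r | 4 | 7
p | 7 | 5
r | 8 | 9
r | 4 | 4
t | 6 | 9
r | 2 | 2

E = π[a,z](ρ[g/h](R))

Subexpression sizes:
  R → 6
  ρ[g/h](R) → 6
  π[a,z](ρ[g/h](R)) → 6

|E| = 6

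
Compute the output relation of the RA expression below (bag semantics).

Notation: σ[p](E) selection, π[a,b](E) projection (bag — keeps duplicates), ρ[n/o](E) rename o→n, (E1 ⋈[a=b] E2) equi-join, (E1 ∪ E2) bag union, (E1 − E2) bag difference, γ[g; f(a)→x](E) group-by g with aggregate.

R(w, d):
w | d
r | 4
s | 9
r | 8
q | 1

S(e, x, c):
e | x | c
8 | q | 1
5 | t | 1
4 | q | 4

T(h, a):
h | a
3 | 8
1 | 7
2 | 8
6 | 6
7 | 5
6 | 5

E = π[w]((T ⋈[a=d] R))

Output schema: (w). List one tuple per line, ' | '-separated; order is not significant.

Stepwise |·|:
  T → 6
  R → 4
  (T ⋈[a=d] R) → 2
  π[w]((T ⋈[a=d] R)) → 2

== RESULT ==
w
r
r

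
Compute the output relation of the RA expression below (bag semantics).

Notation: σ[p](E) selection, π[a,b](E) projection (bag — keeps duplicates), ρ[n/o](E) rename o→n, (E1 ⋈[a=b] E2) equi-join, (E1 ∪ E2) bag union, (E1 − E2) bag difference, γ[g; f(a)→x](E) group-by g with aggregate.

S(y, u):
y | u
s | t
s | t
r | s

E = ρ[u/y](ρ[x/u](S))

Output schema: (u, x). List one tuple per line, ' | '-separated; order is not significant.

Stepwise |·|:
  S → 3
  ρ[x/u](S) → 3
  ρ[u/y](ρ[x/u](S)) → 3

== RESULT ==
u | x
r | s
s | t
s | t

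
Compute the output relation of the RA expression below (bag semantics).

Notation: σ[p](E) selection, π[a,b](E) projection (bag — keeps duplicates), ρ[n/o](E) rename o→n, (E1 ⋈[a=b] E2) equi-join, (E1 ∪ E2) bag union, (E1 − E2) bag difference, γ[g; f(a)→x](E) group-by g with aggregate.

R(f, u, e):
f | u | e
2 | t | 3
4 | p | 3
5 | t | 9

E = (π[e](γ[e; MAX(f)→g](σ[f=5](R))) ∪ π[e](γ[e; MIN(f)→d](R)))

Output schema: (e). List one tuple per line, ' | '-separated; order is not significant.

Row counts bottom-up:
  R → 3
  σ[f=5](R) → 1
  γ[e; MAX(f)→g](σ[f=5](R)) → 1
  π[e](γ[e; MAX(f)→g](σ[f=5](R))) → 1
  R → 3
  γ[e; MIN(f)→d](R) → 2
  π[e](γ[e; MIN(f)→d](R)) → 2
  (π[e](γ[e; MAX(f)→g](σ[f=5](R))) ∪ π[e](γ[e; MIN(f)→d](R))) → 3

== RESULT ==
e
3
9
9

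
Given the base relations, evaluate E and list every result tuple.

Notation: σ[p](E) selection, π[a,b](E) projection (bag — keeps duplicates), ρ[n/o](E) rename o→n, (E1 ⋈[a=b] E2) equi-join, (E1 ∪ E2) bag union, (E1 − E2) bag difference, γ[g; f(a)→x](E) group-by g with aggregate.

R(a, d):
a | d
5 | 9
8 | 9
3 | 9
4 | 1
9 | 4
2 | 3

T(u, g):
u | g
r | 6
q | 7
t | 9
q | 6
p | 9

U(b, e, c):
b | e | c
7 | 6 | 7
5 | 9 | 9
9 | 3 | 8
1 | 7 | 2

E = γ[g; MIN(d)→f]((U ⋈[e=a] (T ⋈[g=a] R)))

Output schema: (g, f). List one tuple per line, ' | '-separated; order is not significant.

Per-node cardinality:
  U → 4
  T → 5
  R → 6
  (T ⋈[g=a] R) → 2
  (U ⋈[e=a] (T ⋈[g=a] R)) → 2
  γ[g; MIN(d)→f]((U ⋈[e=a] (T ⋈[g=a] R))) → 1

== RESULT ==
g | f
9 | 4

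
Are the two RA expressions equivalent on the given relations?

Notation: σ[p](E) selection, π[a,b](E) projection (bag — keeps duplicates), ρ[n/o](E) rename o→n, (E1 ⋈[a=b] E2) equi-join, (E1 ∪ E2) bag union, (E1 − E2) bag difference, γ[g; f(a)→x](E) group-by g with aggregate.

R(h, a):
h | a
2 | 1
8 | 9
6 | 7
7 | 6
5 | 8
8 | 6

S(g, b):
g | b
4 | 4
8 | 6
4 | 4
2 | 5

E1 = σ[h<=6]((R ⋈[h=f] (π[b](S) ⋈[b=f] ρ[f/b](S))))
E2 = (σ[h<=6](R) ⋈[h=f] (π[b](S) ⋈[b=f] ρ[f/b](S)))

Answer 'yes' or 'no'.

E1 row counts bottom-up:
  R → 6
  S → 4
  π[b](S) → 4
  S → 4
  ρ[f/b](S) → 4
  (π[b](S) ⋈[b=f] ρ[f/b](S)) → 6
  (R ⋈[h=f] (π[b](S) ⋈[b=f] ρ[f/b](S))) → 2
  σ[h<=6]((R ⋈[h=f] (π[b](S) ⋈[b=f] ρ[f/b](S)))) → 2
E2 row counts bottom-up:
  R → 6
  σ[h<=6](R) → 3
  S → 4
  π[b](S) → 4
  S → 4
  ρ[f/b](S) → 4
  (π[b](S) ⋈[b=f] ρ[f/b](S)) → 6
  (σ[h<=6](R) ⋈[h=f] (π[b](S) ⋈[b=f] ρ[f/b](S))) → 2

E1 and E2 produce the same multiset:
h | a | b | g | f
5 | 8 | 5 | 2 | 5
6 | 7 | 6 | 8 | 6

yes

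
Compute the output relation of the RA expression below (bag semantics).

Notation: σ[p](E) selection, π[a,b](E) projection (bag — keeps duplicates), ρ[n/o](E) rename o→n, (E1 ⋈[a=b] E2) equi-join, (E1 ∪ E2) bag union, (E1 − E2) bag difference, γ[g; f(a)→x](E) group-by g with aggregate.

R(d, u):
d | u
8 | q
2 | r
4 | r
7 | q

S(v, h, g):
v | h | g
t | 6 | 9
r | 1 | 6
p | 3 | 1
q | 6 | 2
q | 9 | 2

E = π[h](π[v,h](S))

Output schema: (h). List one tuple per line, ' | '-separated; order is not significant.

Stepwise |·|:
  S → 5
  π[v,h](S) → 5
  π[h](π[v,h](S)) → 5

== RESULT ==
h
1
3
6
6
9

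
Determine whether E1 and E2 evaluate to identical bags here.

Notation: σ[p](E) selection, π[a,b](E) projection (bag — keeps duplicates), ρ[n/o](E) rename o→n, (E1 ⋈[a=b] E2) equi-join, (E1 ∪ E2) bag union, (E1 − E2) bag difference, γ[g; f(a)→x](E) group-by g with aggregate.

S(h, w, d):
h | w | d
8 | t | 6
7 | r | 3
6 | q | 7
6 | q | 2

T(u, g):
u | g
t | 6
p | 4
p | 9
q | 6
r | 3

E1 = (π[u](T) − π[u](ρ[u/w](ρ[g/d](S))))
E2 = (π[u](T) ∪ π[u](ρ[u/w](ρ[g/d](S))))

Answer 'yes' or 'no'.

E1 stepwise |·|:
  T → 5
  π[u](T) → 5
  S → 4
  ρ[g/d](S) → 4
  ρ[u/w](ρ[g/d](S)) → 4
  π[u](ρ[u/w](ρ[g/d](S))) → 4
  (π[u](T) − π[u](ρ[u/w](ρ[g/d](S)))) → 2
E2 stepwise |·|:
  T → 5
  π[u](T) → 5
  S → 4
  ρ[g/d](S) → 4
  ρ[u/w](ρ[g/d](S)) → 4
  π[u](ρ[u/w](ρ[g/d](S))) → 4
  (π[u](T) ∪ π[u](ρ[u/w](ρ[g/d](S)))) → 9

E1 result:
u
p
p
E2 result:
u
p
p
q
q
q
r
r
t
t
Witness: ('q',) appears 0× in E1 but 3× in E2.

no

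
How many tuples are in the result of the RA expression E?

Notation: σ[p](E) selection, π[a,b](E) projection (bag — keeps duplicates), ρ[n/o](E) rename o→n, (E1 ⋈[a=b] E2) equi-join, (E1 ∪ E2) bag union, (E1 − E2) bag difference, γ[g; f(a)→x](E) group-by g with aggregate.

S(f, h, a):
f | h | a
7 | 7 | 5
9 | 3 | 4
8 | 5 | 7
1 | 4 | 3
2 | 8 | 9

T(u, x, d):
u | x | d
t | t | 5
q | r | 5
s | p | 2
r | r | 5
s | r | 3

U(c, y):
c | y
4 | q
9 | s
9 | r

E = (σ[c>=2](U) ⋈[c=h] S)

Per-node cardinality:
  U → 3
  σ[c>=2](U) → 3
  S → 5
  (σ[c>=2](U) ⋈[c=h] S) → 1

|E| = 1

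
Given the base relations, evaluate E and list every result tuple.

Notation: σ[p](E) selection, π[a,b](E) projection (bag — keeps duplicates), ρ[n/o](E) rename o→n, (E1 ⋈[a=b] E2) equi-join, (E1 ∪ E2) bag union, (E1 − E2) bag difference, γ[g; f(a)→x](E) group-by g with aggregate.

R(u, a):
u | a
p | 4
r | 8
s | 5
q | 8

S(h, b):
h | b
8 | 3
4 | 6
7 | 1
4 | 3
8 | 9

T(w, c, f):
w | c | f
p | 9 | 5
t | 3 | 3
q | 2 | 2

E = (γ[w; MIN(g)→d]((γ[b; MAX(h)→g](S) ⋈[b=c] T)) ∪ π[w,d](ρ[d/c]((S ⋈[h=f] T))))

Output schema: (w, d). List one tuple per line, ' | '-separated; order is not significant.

Subexpression sizes:
  S → 5
  γ[b; MAX(h)→g](S) → 4
  T → 3
  (γ[b; MAX(h)→g](S) ⋈[b=c] T) → 2
  γ[w; MIN(g)→d]((γ[b; MAX(h)→g](S) ⋈[b=c] T)) → 2
  S → 5
  T → 3
  (S ⋈[h=f] T) → 0
  ρ[d/c]((S ⋈[h=f] T)) → 0
  π[w,d](ρ[d/c]((S ⋈[h=f] T))) → 0
  (γ[w; MIN(g)→d]((γ[b; MAX(h)→g](S) ⋈[b=c] T)) ∪ π[w,d](ρ[d/c]((S ⋈[h=f] T)))) → 2

== RESULT ==
w | d
p | 8
t | 8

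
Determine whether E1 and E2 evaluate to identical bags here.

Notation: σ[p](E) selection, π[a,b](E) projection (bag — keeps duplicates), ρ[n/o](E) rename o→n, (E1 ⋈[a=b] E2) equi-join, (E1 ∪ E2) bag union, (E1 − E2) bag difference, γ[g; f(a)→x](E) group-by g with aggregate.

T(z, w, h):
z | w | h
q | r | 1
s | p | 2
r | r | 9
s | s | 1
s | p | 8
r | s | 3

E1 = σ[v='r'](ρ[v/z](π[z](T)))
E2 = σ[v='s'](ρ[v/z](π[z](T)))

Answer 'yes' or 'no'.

E1 subexpression sizes:
  T → 6
  π[z](T) → 6
  ρ[v/z](π[z](T)) → 6
  σ[v='r'](ρ[v/z](π[z](T))) → 2
E2 subexpression sizes:
  T → 6
  π[z](T) → 6
  ρ[v/z](π[z](T)) → 6
  σ[v='s'](ρ[v/z](π[z](T))) → 3

E1 result:
v
r
r
E2 result:
v
s
s
s
Witness: ('s',) appears 0× in E1 but 3× in E2.

no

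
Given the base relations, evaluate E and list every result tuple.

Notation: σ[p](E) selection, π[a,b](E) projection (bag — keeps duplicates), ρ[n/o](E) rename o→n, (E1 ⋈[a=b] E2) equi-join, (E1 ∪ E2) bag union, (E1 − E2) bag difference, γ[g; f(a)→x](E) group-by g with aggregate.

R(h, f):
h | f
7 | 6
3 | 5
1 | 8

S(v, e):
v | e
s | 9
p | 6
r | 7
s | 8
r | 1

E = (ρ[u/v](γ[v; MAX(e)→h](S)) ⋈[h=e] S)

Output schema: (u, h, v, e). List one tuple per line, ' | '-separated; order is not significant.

Stepwise |·|:
  S → 5
  γ[v; MAX(e)→h](S) → 3
  ρ[u/v](γ[v; MAX(e)→h](S)) → 3
  S → 5
  (ρ[u/v](γ[v; MAX(e)→h](S)) ⋈[h=e] S) → 3

== RESULT ==
u | h | v | e
p | 6 | p | 6
r | 7 | r | 7
s | 9 | s | 9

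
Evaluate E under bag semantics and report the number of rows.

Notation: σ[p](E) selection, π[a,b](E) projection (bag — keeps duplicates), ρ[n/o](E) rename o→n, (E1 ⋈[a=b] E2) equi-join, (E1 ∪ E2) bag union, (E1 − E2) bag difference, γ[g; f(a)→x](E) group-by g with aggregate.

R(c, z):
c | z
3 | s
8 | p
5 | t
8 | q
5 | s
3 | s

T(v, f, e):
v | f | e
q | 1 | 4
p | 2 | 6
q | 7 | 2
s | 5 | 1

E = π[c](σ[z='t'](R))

Per-node cardinality:
  R → 6
  σ[z='t'](R) → 1
  π[c](σ[z='t'](R)) → 1

|E| = 1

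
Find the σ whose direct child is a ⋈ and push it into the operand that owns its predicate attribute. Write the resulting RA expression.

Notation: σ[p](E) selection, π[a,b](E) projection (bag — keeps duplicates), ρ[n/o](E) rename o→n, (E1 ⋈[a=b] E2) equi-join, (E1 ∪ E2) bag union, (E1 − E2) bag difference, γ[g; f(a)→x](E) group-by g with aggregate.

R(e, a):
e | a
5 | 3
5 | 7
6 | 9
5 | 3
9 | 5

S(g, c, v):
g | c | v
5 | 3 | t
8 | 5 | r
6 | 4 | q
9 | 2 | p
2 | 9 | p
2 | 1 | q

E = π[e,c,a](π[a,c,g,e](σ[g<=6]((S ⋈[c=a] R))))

σ filters on g, owned by the left side.
E' = π[e,c,a](π[a,c,g,e]((σ[g<=6](S) ⋈[c=a] R)))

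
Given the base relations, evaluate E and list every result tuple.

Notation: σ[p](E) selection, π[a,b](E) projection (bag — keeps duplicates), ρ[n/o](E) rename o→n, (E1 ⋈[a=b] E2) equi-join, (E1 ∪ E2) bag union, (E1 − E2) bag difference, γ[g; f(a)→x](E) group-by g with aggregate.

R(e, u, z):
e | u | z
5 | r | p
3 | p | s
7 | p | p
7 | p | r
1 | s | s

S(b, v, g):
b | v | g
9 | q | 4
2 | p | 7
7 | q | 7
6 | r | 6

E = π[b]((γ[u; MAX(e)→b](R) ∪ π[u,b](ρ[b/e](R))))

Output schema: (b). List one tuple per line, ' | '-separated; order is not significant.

Subexpression sizes:
  R → 5
  γ[u; MAX(e)→b](R) → 3
  R → 5
  ρ[b/e](R) → 5
  π[u,b](ρ[b/e](R)) → 5
  (γ[u; MAX(e)→b](R) ∪ π[u,b](ρ[b/e](R))) → 8
  π[b]((γ[u; MAX(e)→b](R) ∪ π[u,b](ρ[b/e](R)))) → 8

== RESULT ==
b
1
1
3
5
5
7
7
7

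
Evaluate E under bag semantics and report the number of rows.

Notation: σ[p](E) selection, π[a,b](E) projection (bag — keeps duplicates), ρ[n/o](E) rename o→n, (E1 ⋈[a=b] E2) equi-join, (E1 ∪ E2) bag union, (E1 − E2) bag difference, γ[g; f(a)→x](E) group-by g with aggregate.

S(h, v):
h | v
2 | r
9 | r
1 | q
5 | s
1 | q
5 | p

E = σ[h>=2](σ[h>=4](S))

Row counts bottom-up:
  S → 6
  σ[h>=4](S) → 3
  σ[h>=2](σ[h>=4](S)) → 3

|E| = 3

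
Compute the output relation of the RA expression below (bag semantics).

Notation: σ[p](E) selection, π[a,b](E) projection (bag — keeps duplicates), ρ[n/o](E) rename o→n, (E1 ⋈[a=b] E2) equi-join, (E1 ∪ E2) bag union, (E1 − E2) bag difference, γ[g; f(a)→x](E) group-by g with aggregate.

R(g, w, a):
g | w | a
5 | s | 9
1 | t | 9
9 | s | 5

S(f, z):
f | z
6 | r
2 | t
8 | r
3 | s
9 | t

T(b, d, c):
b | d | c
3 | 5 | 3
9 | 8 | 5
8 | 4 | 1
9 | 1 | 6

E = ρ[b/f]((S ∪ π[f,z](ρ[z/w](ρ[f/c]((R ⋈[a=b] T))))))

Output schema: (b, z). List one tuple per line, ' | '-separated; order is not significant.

Subexpression sizes:
  S → 5
  R → 3
  T → 4
  (R ⋈[a=b] T) → 4
  ρ[f/c]((R ⋈[a=b] T)) → 4
  ρ[z/w](ρ[f/c]((R ⋈[a=b] T))) → 4
  π[f,z](ρ[z/w](ρ[f/c]((R ⋈[a=b] T)))) → 4
  (S ∪ π[f,z](ρ[z/w](ρ[f/c]((R ⋈[a=b] T))))) → 9
  ρ[b/f]((S ∪ π[f,z](ρ[z/w](ρ[f/c]((R ⋈[a=b] T)))))) → 9

== RESULT ==
b | z
2 | t
3 | s
5 | s
5 | t
6 | r
6 | s
6 | t
8 | r
9 | t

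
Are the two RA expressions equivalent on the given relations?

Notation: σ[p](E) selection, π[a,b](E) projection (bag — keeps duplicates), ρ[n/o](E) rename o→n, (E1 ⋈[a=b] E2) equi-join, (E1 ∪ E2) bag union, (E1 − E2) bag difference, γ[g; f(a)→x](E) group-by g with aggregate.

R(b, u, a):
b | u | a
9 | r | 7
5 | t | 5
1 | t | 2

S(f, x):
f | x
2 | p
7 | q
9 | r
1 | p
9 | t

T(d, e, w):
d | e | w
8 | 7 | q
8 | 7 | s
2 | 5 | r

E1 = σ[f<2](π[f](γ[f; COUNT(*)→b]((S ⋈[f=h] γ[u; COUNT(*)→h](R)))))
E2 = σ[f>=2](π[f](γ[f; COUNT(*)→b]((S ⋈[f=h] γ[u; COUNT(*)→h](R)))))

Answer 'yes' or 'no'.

E1 row counts bottom-up:
  S → 5
  R → 3
  γ[u; COUNT(*)→h](R) → 2
  (S ⋈[f=h] γ[u; COUNT(*)→h](R)) → 2
  γ[f; COUNT(*)→b]((S ⋈[f=h] γ[u; COUNT(*)→h](R))) → 2
  π[f](γ[f; COUNT(*)→b]((S ⋈[f=h] γ[u; COUNT(*)→h](R)))) → 2
  σ[f<2](π[f](γ[f; COUNT(*)→b]((S ⋈[f=h] γ[u; COUNT(*)→h](R))))) → 1
E2 row counts bottom-up:
  S → 5
  R → 3
  γ[u; COUNT(*)→h](R) → 2
  (S ⋈[f=h] γ[u; COUNT(*)→h](R)) → 2
  γ[f; COUNT(*)→b]((S ⋈[f=h] γ[u; COUNT(*)→h](R))) → 2
  π[f](γ[f; COUNT(*)→b]((S ⋈[f=h] γ[u; COUNT(*)→h](R)))) → 2
  σ[f>=2](π[f](γ[f; COUNT(*)→b]((S ⋈[f=h] γ[u; COUNT(*)→h](R))))) → 1

E1 result:
f
1
E2 result:
f
2
Witness: (1,) appears 1× in E1 but 0× in E2.

no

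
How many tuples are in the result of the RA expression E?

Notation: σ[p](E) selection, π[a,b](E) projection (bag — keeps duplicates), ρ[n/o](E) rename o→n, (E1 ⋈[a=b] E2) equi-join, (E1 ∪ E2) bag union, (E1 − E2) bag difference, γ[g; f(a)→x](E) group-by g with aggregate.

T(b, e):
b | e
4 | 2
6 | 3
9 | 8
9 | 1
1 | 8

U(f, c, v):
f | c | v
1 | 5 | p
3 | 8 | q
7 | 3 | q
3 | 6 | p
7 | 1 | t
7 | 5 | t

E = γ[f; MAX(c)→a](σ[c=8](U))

Row counts bottom-up:
  U → 6
  σ[c=8](U) → 1
  γ[f; MAX(c)→a](σ[c=8](U)) → 1

|E| = 1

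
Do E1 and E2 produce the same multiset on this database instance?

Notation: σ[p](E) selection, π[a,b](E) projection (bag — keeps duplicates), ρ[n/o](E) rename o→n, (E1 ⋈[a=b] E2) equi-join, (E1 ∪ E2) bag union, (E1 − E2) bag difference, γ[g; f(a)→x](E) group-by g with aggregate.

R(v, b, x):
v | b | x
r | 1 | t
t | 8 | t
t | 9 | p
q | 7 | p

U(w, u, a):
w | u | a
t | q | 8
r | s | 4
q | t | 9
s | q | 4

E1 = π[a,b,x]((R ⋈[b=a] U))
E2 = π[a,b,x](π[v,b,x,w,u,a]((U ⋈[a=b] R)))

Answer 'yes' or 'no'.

E1 row counts bottom-up:
  R → 4
  U → 4
  (R ⋈[b=a] U) → 2
  π[a,b,x]((R ⋈[b=a] U)) → 2
E2 row counts bottom-up:
  U → 4
  R → 4
  (U ⋈[a=b] R) → 2
  π[v,b,x,w,u,a]((U ⋈[a=b] R)) → 2
  π[a,b,x](π[v,b,x,w,u,a]((U ⋈[a=b] R))) → 2

E1 and E2 produce the same multiset:
a | b | x
8 | 8 | t
9 | 9 | p

yes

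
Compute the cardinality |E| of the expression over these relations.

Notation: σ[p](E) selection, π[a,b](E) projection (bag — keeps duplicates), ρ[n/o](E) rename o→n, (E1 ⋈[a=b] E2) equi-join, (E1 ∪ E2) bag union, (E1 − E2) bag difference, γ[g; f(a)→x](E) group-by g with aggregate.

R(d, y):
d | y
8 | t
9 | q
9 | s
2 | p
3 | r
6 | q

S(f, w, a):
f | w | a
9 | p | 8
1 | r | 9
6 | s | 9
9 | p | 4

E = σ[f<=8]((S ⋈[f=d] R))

Per-node cardinality:
  S → 4
  R → 6
  (S ⋈[f=d] R) → 5
  σ[f<=8]((S ⋈[f=d] R)) → 1

|E| = 1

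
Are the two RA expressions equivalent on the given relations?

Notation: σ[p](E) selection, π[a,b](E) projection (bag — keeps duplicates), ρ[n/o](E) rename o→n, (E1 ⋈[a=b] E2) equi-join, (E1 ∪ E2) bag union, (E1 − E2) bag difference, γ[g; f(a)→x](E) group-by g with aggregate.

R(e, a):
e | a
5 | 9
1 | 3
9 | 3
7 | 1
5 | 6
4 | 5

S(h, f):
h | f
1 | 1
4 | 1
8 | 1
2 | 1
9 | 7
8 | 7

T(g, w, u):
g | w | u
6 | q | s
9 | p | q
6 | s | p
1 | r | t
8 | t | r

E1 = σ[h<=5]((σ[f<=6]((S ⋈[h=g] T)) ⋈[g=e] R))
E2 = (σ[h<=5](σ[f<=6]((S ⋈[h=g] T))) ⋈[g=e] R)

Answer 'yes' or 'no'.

E1 subexpression sizes:
  S → 6
  T → 5
  (S ⋈[h=g] T) → 4
  σ[f<=6]((S ⋈[h=g] T)) → 2
  R → 6
  (σ[f<=6]((S ⋈[h=g] T)) ⋈[g=e] R) → 1
  σ[h<=5]((σ[f<=6]((S ⋈[h=g] T)) ⋈[g=e] R)) → 1
E2 subexpression sizes:
  S → 6
  T → 5
  (S ⋈[h=g] T) → 4
  σ[f<=6]((S ⋈[h=g] T)) → 2
  σ[h<=5](σ[f<=6]((S ⋈[h=g] T))) → 1
  R → 6
  (σ[h<=5](σ[f<=6]((S ⋈[h=g] T))) ⋈[g=e] R) → 1

E1 and E2 produce the same multiset:
h | f | g | w | u | e | a
1 | 1 | 1 | r | t | 1 | 3

yes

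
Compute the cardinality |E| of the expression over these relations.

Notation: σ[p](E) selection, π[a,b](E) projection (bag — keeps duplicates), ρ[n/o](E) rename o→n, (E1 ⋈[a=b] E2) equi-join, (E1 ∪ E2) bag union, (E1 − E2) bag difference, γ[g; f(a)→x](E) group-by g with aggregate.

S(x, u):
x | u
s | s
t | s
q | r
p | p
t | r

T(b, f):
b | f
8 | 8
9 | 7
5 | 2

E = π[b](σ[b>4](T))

Stepwise |·|:
  T → 3
  σ[b>4](T) → 3
  π[b](σ[b>4](T)) → 3

|E| = 3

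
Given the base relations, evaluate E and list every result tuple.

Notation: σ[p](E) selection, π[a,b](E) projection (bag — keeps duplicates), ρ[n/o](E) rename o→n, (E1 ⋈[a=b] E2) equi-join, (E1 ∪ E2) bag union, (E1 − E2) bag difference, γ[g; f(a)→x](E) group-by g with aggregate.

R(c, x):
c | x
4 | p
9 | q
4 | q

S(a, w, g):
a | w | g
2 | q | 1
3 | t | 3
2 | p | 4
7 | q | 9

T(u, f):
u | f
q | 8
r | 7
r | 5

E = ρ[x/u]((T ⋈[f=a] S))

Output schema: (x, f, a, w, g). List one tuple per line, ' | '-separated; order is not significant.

Subexpression sizes:
  T → 3
  S → 4
  (T ⋈[f=a] S) → 1
  ρ[x/u]((T ⋈[f=a] S)) → 1

== RESULT ==
x | f | a | w | g
r | 7 | 7 | q | 9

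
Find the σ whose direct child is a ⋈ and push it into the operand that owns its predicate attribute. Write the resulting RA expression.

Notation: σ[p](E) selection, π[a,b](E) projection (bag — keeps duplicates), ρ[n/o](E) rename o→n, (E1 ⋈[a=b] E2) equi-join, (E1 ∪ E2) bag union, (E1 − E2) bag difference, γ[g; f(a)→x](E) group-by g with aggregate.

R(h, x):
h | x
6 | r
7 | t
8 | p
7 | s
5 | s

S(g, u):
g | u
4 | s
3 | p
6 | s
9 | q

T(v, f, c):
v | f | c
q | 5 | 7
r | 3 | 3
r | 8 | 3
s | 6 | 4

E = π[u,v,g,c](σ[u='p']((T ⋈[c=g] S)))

σ filters on u, owned by the right side.
E' = π[u,v,g,c]((T ⋈[c=g] σ[u='p'](S)))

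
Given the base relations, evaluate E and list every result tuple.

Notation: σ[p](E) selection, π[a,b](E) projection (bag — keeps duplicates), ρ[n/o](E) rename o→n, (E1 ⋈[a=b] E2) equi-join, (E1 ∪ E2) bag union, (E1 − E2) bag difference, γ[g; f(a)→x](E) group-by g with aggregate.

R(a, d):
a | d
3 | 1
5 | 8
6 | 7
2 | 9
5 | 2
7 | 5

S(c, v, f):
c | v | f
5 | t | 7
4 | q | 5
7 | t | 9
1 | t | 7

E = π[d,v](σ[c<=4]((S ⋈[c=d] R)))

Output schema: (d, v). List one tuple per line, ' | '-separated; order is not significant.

Per-node cardinality:
  S → 4
  R → 6
  (S ⋈[c=d] R) → 3
  σ[c<=4]((S ⋈[c=d] R)) → 1
  π[d,v](σ[c<=4]((S ⋈[c=d] R))) → 1

== RESULT ==
d | v
1 | t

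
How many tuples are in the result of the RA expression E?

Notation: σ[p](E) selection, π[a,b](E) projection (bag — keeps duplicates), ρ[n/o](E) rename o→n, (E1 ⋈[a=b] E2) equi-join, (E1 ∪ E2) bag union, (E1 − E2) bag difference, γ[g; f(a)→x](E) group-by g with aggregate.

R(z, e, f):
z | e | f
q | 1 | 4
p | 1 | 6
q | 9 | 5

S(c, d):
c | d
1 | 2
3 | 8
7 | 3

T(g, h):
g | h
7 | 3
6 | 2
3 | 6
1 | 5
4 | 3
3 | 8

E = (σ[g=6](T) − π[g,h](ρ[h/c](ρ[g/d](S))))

Stepwise |·|:
  T → 6
  σ[g=6](T) → 1
  S → 3
  ρ[g/d](S) → 3
  ρ[h/c](ρ[g/d](S)) → 3
  π[g,h](ρ[h/c](ρ[g/d](S))) → 3
  (σ[g=6](T) − π[g,h](ρ[h/c](ρ[g/d](S)))) → 1

|E| = 1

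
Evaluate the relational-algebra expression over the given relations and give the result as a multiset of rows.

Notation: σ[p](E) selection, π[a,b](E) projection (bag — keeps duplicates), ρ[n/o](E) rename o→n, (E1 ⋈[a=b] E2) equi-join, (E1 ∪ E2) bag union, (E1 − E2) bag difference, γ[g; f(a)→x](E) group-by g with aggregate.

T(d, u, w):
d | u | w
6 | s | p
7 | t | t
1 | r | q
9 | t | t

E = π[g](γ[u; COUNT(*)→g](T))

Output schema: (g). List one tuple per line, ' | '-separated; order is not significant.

Per-node cardinality:
  T → 4
  γ[u; COUNT(*)→g](T) → 3
  π[g](γ[u; COUNT(*)→g](T)) → 3

== RESULT ==
g
1
1
2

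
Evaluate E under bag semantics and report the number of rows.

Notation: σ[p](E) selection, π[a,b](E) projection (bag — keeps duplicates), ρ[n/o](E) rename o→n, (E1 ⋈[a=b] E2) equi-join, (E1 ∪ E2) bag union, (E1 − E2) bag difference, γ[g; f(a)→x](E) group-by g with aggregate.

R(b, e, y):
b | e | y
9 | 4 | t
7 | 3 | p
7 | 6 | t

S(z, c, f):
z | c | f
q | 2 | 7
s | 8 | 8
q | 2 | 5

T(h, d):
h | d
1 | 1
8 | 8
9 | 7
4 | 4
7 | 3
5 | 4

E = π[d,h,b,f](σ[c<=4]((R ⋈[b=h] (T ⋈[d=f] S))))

Subexpression sizes:
  R → 3
  T → 6
  S → 3
  (T ⋈[d=f] S) → 2
  (R ⋈[b=h] (T ⋈[d=f] S)) → 1
  σ[c<=4]((R ⋈[b=h] (T ⋈[d=f] S))) → 1
  π[d,h,b,f](σ[c<=4]((R ⋈[b=h] (T ⋈[d=f] S)))) → 1

|E| = 1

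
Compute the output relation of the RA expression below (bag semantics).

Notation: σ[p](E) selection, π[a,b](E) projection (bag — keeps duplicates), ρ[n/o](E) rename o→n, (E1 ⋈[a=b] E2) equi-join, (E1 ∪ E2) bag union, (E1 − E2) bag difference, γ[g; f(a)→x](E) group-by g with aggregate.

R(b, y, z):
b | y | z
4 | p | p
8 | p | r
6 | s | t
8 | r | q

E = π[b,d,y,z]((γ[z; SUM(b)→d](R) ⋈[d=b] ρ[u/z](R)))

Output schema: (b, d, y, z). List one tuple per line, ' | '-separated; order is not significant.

Subexpression sizes:
  R → 4
  γ[z; SUM(b)→d](R) → 4
  R → 4
  ρ[u/z](R) → 4
  (γ[z; SUM(b)→d](R) ⋈[d=b] ρ[u/z](R)) → 6
  π[b,d,y,z]((γ[z; SUM(b)→d](R) ⋈[d=b] ρ[u/z](R))) → 6

== RESULT ==
b | d | y | z
4 | 4 | p | p
6 | 6 | s | t
8 | 8 | p | q
8 | 8 | p | r
8 | 8 | r | q
8 | 8 | r | r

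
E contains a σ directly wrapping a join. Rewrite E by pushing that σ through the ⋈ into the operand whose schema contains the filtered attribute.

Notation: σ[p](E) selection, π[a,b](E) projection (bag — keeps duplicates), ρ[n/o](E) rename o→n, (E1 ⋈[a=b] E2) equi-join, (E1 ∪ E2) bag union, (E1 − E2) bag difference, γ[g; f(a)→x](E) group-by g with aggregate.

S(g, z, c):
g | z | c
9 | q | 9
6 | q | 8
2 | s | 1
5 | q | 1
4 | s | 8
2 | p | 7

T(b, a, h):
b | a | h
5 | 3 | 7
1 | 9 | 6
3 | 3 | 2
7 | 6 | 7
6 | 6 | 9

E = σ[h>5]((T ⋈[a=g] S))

σ filters on h, owned by the left side.
E' = (σ[h>5](T) ⋈[a=g] S)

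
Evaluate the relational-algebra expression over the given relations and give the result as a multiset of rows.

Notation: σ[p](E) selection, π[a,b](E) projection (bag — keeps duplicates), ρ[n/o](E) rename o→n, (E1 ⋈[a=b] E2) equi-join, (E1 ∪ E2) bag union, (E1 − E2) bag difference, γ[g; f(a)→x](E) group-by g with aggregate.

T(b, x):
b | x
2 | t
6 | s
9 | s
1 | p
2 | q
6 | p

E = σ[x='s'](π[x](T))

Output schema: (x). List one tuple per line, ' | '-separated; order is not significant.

Stepwise |·|:
  T → 6
  π[x](T) → 6
  σ[x='s'](π[x](T)) → 2

== RESULT ==
x
s
s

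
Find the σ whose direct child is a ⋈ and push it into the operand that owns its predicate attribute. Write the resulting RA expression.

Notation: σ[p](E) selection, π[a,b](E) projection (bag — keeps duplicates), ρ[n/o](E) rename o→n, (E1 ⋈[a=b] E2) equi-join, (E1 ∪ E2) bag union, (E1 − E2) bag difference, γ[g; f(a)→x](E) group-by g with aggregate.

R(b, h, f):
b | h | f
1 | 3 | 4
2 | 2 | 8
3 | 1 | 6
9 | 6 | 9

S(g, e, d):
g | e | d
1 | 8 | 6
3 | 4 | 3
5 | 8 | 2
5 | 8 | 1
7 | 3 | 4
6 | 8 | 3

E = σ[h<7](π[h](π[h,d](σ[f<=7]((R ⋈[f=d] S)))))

σ filters on f, owned by the left side.
E' = σ[h<7](π[h](π[h,d]((σ[f<=7](R) ⋈[f=d] S))))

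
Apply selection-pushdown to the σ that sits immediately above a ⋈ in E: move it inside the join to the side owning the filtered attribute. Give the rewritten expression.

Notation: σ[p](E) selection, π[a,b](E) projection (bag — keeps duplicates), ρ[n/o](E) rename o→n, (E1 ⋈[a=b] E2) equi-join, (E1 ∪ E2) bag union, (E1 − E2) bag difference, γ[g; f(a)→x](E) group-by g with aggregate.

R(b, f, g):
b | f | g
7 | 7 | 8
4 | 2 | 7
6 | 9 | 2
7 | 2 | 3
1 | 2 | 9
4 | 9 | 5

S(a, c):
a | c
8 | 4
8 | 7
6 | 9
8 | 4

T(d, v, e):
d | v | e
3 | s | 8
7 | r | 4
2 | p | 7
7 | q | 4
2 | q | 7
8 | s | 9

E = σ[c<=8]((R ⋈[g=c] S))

σ filters on c, owned by the right side.
E' = (R ⋈[g=c] σ[c<=8](S))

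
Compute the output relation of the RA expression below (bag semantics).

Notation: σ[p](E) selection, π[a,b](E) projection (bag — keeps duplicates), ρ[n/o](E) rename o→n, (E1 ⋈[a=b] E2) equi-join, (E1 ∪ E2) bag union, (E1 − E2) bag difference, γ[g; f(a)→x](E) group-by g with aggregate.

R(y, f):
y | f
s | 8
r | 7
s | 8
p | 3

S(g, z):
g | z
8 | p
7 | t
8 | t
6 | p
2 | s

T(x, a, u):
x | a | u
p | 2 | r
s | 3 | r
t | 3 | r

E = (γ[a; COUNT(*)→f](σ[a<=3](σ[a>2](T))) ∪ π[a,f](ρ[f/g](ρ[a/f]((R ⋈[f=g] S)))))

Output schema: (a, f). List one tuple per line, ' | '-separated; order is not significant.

Subexpression sizes:
  T → 3
  σ[a>2](T) → 2
  σ[a<=3](σ[a>2](T)) → 2
  γ[a; COUNT(*)→f](σ[a<=3](σ[a>2](T))) → 1
  R → 4
  S → 5
  (R ⋈[f=g] S) → 5
  ρ[a/f]((R ⋈[f=g] S)) → 5
  ρ[f/g](ρ[a/f]((R ⋈[f=g] S))) → 5
  π[a,f](ρ[f/g](ρ[a/f]((R ⋈[f=g] S)))) → 5
  (γ[a; COUNT(*)→f](σ[a<=3](σ[a>2](T))) ∪ π[a,f](ρ[f/g](ρ[a/f]((R ⋈[f=g] S))))) → 6

== RESULT ==
a | f
3 | 2
7 | 7
8 | 8
8 | 8
8 | 8
8 | 8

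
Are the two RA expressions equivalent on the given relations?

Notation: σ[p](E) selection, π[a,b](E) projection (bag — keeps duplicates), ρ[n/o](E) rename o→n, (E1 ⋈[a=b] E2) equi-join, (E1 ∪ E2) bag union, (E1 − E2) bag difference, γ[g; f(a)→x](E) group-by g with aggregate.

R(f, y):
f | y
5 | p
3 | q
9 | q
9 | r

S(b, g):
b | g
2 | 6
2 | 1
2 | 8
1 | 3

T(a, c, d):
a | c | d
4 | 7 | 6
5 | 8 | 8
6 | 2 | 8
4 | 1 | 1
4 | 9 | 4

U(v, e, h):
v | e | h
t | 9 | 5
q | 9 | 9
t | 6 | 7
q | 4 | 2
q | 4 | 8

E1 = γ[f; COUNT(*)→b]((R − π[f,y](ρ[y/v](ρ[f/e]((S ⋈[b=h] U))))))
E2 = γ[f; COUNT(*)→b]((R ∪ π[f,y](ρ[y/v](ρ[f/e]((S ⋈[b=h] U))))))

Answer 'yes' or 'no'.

E1 subexpression sizes:
  R → 4
  S → 4
  U → 5
  (S ⋈[b=h] U) → 3
  ρ[f/e]((S ⋈[b=h] U)) → 3
  ρ[y/v](ρ[f/e]((S ⋈[b=h] U))) → 3
  π[f,y](ρ[y/v](ρ[f/e]((S ⋈[b=h] U)))) → 3
  (R − π[f,y](ρ[y/v](ρ[f/e]((S ⋈[b=h] U))))) → 4
  γ[f; COUNT(*)→b]((R − π[f,y](ρ[y/v](ρ[f/e]((S ⋈[b=h] U)))))) → 3
E2 subexpression sizes:
  R → 4
  S → 4
  U → 5
  (S ⋈[b=h] U) → 3
  ρ[f/e]((S ⋈[b=h] U)) → 3
  ρ[y/v](ρ[f/e]((S ⋈[b=h] U))) → 3
  π[f,y](ρ[y/v](ρ[f/e]((S ⋈[b=h] U)))) → 3
  (R ∪ π[f,y](ρ[y/v](ρ[f/e]((S ⋈[b=h] U))))) → 7
  γ[f; COUNT(*)→b]((R ∪ π[f,y](ρ[y/v](ρ[f/e]((S ⋈[b=h] U)))))) → 4

E1 result:
f | b
3 | 1
5 | 1
9 | 2
E2 result:
f | b
3 | 1
4 | 3
5 | 1
9 | 2
Witness: (4, 3) appears 0× in E1 but 1× in E2.

no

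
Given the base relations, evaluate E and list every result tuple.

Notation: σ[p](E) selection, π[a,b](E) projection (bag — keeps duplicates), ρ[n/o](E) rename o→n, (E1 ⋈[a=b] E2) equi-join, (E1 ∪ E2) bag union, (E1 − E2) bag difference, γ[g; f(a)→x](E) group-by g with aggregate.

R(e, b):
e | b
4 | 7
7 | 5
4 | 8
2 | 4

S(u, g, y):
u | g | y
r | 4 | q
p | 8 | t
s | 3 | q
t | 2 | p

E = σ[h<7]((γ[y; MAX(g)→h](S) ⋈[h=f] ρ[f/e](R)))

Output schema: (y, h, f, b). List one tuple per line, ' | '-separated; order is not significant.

Row counts bottom-up:
  S → 4
  γ[y; MAX(g)→h](S) → 3
  R → 4
  ρ[f/e](R) → 4
  (γ[y; MAX(g)→h](S) ⋈[h=f] ρ[f/e](R)) → 3
  σ[h<7]((γ[y; MAX(g)→h](S) ⋈[h=f] ρ[f/e](R))) → 3

== RESULT ==
y | h | f | b
p | 2 | 2 | 4
q | 4 | 4 | 7
q | 4 | 4 | 8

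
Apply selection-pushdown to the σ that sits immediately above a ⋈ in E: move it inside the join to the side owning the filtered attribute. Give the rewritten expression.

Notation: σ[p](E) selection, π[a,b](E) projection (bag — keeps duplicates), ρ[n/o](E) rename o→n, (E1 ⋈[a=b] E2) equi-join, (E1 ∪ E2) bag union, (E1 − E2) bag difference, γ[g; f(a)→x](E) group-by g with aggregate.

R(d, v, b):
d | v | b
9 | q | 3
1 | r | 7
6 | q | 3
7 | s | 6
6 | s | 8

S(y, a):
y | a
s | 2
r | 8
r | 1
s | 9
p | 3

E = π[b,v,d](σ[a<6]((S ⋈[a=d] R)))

σ filters on a, owned by the left side.
E' = π[b,v,d]((σ[a<6](S) ⋈[a=d] R))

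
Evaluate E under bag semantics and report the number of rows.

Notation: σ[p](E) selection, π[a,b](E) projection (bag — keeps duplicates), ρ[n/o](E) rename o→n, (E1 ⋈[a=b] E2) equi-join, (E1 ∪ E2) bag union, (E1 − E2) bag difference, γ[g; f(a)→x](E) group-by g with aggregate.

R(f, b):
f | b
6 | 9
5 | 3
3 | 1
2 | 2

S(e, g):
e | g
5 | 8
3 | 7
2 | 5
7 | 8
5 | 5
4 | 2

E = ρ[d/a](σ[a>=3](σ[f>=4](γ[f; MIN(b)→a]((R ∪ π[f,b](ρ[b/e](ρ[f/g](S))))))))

Per-node cardinality:
  R → 4
  S → 6
  ρ[f/g](S) → 6
  ρ[b/e](ρ[f/g](S)) → 6
  π[f,b](ρ[b/e](ρ[f/g](S))) → 6
  (R ∪ π[f,b](ρ[b/e](ρ[f/g](S)))) → 10
  γ[f; MIN(b)→a]((R ∪ π[f,b](ρ[b/e](ρ[f/g](S))))) → 6
  σ[f>=4](γ[f; MIN(b)→a]((R ∪ π[f,b](ρ[b/e](ρ[f/g](S)))))) → 4
  σ[a>=3](σ[f>=4](γ[f; MIN(b)→a]((R ∪ π[f,b](ρ[b/e](ρ[f/g](S))))))) → 3
  ρ[d/a](σ[a>=3](σ[f>=4](γ[f; MIN(b)→a]((R ∪ π[f,b](ρ[b/e](ρ[f/g](S)))))))) → 3

|E| = 3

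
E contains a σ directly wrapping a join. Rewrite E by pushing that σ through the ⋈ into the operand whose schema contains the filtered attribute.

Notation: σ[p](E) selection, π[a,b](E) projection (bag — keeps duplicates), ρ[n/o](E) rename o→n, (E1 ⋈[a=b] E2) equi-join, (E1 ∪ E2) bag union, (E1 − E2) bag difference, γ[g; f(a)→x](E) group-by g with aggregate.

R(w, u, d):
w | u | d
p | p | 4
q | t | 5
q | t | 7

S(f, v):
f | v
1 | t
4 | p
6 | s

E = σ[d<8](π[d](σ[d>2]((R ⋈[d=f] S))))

σ filters on d, owned by the left side.
E' = σ[d<8](π[d]((σ[d>2](R) ⋈[d=f] S)))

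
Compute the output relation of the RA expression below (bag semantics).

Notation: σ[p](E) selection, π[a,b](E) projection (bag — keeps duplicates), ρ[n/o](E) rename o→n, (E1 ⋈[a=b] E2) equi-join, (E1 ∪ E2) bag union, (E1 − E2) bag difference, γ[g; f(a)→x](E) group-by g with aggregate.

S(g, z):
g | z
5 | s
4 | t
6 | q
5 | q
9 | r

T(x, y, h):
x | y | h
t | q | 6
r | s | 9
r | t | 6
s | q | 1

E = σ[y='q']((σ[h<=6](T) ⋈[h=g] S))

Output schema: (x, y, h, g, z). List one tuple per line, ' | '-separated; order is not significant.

Per-node cardinality:
  T → 4
  σ[h<=6](T) → 3
  S → 5
  (σ[h<=6](T) ⋈[h=g] S) → 2
  σ[y='q']((σ[h<=6](T) ⋈[h=g] S)) → 1

== RESULT ==
x | y | h | g | z
t | q | 6 | 6 | q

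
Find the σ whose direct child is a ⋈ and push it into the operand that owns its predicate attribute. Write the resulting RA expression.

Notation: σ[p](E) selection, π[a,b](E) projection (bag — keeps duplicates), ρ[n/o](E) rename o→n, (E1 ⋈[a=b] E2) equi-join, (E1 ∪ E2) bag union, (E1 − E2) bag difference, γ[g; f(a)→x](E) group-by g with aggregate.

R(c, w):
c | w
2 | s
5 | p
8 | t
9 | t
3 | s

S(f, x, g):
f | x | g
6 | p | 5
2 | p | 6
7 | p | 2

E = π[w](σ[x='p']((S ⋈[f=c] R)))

σ filters on x, owned by the left side.
E' = π[w]((σ[x='p'](S) ⋈[f=c] R))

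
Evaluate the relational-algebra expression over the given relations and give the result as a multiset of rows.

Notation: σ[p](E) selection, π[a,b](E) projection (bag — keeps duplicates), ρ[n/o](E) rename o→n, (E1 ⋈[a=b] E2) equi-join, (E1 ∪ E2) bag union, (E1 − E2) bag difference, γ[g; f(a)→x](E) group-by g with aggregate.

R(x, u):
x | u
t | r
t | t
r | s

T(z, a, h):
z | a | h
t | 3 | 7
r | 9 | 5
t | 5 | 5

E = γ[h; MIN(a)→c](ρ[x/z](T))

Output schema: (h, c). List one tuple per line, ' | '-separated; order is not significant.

Subexpression sizes:
  T → 3
  ρ[x/z](T) → 3
  γ[h; MIN(a)→c](ρ[x/z](T)) → 2

== RESULT ==
h | c
5 | 5
7 | 3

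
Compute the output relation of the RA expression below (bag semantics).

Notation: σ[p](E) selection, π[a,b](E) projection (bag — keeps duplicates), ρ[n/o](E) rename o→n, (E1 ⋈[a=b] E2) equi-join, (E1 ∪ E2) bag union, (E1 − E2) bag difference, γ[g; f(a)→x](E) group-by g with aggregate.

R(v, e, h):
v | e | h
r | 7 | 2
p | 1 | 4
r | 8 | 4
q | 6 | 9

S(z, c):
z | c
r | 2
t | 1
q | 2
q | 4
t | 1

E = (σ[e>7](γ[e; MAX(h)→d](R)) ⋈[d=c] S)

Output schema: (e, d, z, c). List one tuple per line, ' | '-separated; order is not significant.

Subexpression sizes:
  R → 4
  γ[e; MAX(h)→d](R) → 4
  σ[e>7](γ[e; MAX(h)→d](R)) → 1
  S → 5
  (σ[e>7](γ[e; MAX(h)→d](R)) ⋈[d=c] S) → 1

== RESULT ==
e | d | z | c
8 | 4 | q | 4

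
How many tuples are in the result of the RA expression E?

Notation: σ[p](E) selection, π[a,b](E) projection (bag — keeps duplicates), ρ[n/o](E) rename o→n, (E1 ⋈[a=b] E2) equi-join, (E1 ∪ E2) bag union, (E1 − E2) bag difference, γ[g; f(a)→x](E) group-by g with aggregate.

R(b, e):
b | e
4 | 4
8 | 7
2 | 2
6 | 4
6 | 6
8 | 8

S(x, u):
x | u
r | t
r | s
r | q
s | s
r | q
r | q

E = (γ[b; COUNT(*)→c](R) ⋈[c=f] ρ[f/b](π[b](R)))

Per-node cardinality:
  R → 6
  γ[b; COUNT(*)→c](R) → 4
  R → 6
  π[b](R) → 6
  ρ[f/b](π[b](R)) → 6
  (γ[b; COUNT(*)→c](R) ⋈[c=f] ρ[f/b](π[b](R))) → 2

|E| = 2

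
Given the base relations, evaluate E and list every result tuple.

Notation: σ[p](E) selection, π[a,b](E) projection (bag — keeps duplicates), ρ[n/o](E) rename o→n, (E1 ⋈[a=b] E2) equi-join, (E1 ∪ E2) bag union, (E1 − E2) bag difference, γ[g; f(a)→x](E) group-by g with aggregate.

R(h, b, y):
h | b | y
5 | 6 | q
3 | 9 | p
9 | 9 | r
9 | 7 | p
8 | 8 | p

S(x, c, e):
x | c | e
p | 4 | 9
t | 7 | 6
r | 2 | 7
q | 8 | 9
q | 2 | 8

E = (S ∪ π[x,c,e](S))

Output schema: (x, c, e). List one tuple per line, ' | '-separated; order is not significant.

Row counts bottom-up:
  S → 5
  S → 5
  π[x,c,e](S) → 5
  (S ∪ π[x,c,e](S)) → 10

== RESULT ==
x | c | e
p | 4 | 9
p | 4 | 9
q | 2 | 8
q | 2 | 8
q | 8 | 9
q | 8 | 9
r | 2 | 7
r | 2 | 7
t | 7 | 6
t | 7 | 6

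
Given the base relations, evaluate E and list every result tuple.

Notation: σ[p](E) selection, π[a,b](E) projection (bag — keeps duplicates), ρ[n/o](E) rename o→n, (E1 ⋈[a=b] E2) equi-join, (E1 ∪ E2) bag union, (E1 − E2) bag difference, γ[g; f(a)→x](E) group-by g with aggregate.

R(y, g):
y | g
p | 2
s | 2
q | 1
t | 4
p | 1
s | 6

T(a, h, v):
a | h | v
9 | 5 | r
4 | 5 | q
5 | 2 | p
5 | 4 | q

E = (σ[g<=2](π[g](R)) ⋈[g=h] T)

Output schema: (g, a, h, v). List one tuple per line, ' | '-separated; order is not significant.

Per-node cardinality:
  R → 6
  π[g](R) → 6
  σ[g<=2](π[g](R)) → 4
  T → 4
  (σ[g<=2](π[g](R)) ⋈[g=h] T) → 2

== RESULT ==
g | a | h | v
2 | 5 | 2 | p
2 | 5 | 2 | p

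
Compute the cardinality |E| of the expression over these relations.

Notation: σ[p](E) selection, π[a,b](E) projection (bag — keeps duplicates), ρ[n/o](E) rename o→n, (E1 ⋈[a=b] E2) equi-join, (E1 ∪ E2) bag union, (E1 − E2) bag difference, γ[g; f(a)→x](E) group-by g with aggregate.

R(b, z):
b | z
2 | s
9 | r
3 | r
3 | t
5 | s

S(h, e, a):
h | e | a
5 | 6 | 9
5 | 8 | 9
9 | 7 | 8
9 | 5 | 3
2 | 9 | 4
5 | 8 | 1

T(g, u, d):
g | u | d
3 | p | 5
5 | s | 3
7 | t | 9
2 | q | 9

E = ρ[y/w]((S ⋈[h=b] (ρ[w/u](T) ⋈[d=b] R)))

Subexpression sizes:
  S → 6
  T → 4
  ρ[w/u](T) → 4
  R → 5
  (ρ[w/u](T) ⋈[d=b] R) → 5
  (S ⋈[h=b] (ρ[w/u](T) ⋈[d=b] R)) → 7
  ρ[y/w]((S ⋈[h=b] (ρ[w/u](T) ⋈[d=b] R))) → 7

|E| = 7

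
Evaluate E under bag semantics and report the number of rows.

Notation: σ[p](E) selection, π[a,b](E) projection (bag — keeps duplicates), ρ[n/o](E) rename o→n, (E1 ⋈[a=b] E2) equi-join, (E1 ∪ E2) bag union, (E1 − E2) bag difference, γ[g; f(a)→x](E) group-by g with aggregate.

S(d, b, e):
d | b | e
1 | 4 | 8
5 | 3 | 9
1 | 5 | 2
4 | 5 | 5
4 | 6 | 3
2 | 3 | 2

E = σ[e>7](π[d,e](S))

Stepwise |·|:
  S → 6
  π[d,e](S) → 6
  σ[e>7](π[d,e](S)) → 2

|E| = 2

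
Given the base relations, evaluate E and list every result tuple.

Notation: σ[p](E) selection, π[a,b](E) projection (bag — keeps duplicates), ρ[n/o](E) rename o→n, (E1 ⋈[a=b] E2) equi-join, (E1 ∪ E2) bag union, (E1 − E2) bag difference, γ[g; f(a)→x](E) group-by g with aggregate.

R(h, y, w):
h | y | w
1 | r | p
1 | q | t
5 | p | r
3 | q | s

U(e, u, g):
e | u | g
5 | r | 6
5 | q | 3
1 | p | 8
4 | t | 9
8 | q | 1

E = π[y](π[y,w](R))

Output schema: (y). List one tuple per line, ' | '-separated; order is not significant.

Row counts bottom-up:
  R → 4
  π[y,w](R) → 4
  π[y](π[y,w](R)) → 4

== RESULT ==
y
p
q
q
r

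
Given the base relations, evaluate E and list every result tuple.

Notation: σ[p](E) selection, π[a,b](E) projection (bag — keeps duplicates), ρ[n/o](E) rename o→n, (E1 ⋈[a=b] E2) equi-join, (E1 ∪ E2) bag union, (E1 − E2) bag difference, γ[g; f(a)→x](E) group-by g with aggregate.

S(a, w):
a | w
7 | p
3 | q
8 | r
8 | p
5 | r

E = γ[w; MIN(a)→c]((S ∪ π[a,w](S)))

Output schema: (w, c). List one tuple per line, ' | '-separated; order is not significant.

Row counts bottom-up:
  S → 5
  S → 5
  π[a,w](S) → 5
  (S ∪ π[a,w](S)) → 10
  γ[w; MIN(a)→c]((S ∪ π[a,w](S))) → 3

== RESULT ==
w | c
p | 7
q | 3
r | 5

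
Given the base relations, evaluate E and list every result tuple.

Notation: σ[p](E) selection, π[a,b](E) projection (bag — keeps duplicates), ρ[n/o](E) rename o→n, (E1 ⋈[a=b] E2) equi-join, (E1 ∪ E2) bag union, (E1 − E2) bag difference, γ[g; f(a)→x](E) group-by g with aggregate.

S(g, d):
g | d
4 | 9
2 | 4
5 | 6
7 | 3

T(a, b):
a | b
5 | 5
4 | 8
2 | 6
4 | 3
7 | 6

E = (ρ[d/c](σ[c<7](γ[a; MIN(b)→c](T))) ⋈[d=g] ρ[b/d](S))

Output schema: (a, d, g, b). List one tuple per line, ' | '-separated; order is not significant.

Stepwise |·|:
  T → 5
  γ[a; MIN(b)→c](T) → 4
  σ[c<7](γ[a; MIN(b)→c](T)) → 4
  ρ[d/c](σ[c<7](γ[a; MIN(b)→c](T))) → 4
  S → 4
  ρ[b/d](S) → 4
  (ρ[d/c](σ[c<7](γ[a; MIN(b)→c](T))) ⋈[d=g] ρ[b/d](S)) → 1

== RESULT ==
a | d | g | b
5 | 5 | 5 | 6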